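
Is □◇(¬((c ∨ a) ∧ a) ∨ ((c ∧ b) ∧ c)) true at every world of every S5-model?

No, not valid

Tableau for the negation ¬□◇(¬((c ∨ a) ∧ a) ∨ ((c ∧ b) ∧ c)):
1. ¬□◇(¬((c ∨ a) ∧ a) ∨ ((c ∧ b) ∧ c)), w0
2. ¬◇(¬((c ∨ a) ∧ a) ∨ ((c ∧ b) ∧ c)), w1
3. ¬(¬((c ∨ a) ∧ a) ∨ ((c ∧ b) ∧ c)), w0
4. (c ∨ a) ∧ a, w0
5. ¬((c ∧ b) ∧ c), w0
6. c ∨ a, w0
7. a, w0
8. ¬(¬((c ∨ a) ∧ a) ∨ ((c ∧ b) ∧ c)), w1
9. (c ∨ a) ∧ a, w1
10. ¬((c ∧ b) ∧ c), w1
11. c ∨ a, w1
12. a, w1
13. ¬c, w0
14. ¬c, w1
Accessibility: w0Rw0, w0Rw1, w1Rw0, w1Rw1
The negation has an open branch (countermodel exists).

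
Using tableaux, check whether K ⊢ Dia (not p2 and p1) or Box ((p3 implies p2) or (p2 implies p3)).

Tableau for the negation not (Dia (not p2 and p1) or Box ((p3 implies p2) or (p2 implies p3))):
1. not (Dia (not p2 and p1) or Box ((p3 implies p2) or (p2 implies p3))), w0
2. not Dia (not p2 and p1), w0   [neg-or-rule on 1]
3. not Box ((p3 implies p2) or (p2 implies p3)), w0   [neg-or-rule on 1]
4. not ((p3 implies p2) or (p2 implies p3)), w1   [neg-Box-rule on 3: fresh world w1, w0Rw1]
5. not (p3 implies p2), w1   [neg-or-rule on 4]
6. not (p2 implies p3), w1   [neg-or-rule on 4]
7. p3, w1   [neg-implies-rule on 5]
8. not p2, w1   [neg-implies-rule on 5]
9. p2, w1   [neg-implies-rule on 6]
10. not p3, w1   [neg-implies-rule on 6]
Accessibility: w0Rw1
Branch closes: p2 and not p2 both at w1.
Every branch of the negation's tableau closes; the branch above is one of them.

Yes, valid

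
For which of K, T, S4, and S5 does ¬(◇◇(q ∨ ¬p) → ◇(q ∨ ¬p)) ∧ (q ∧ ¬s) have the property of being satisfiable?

K-tableau for the formula:
1. ¬(◇◇(q ∨ ¬p) → ◇(q ∨ ¬p)) ∧ (q ∧ ¬s), u
2. ¬(◇◇(q ∨ ¬p) → ◇(q ∨ ¬p)), u
3. q ∧ ¬s, u
4. ◇◇(q ∨ ¬p), u
5. ¬◇(q ∨ ¬p), u
6. q, u
7. ¬s, u
8. ◇(q ∨ ¬p), v
9. ¬(q ∨ ¬p), v
10. ¬q, v
11. p, v
12. q ∨ ¬p, w
13. ¬p, w
Accessibility: uRv, vRw
Complete open branch: satisfiable in K.
T-tableau for the formula:
1. ¬(◇◇(q ∨ ¬p) → ◇(q ∨ ¬p)) ∧ (q ∧ ¬s), u
2. ¬(◇◇(q ∨ ¬p) → ◇(q ∨ ¬p)), u
3. q ∧ ¬s, u
4. ◇◇(q ∨ ¬p), u
5. ¬◇(q ∨ ¬p), u
6. q, u
7. ¬s, u
8. ¬(q ∨ ¬p), u
9. ¬q, u
10. p, u
Accessibility: uRu
Branch closes: q and ¬q both at u.
Every branch closes (one shown): unsatisfiable in T, hence also in S4, S5 (every S4/S5-frame is a T-frame).

K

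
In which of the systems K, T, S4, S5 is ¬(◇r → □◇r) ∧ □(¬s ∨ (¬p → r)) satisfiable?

S4-tableau for the formula:
1. ¬(◇r → □◇r) ∧ □(¬s ∨ (¬p → r)), 0
2. ¬(◇r → □◇r), 0
3. □(¬s ∨ (¬p → r)), 0
4. ◇r, 0
5. ¬□◇r, 0
6. ¬s ∨ (¬p → r), 0
7. ¬p → r, 0
8. r, 0
9. r, 1
10. ¬s ∨ (¬p → r), 1
11. ¬p → r, 1
12. ¬◇r, 2
13. ¬s ∨ (¬p → r), 2
14. ¬r, 2
15. ¬p → r, 2
16. p, 2
Accessibility: 0R0, 0R1, 0R2, 1R1, 2R2
Complete open branch: satisfiable in S4, hence also in K, T (this S4-model is also a K-model and a T-model).
S5-tableau for the formula:
1. ¬(◇r → □◇r) ∧ □(¬s ∨ (¬p → r)), 0
2. ¬(◇r → □◇r), 0
3. □(¬s ∨ (¬p → r)), 0
4. ◇r, 0
5. ¬□◇r, 0
6. ¬s ∨ (¬p → r), 0
7. ¬p → r, 0
8. p, 0
9. r, 1
10. ¬s ∨ (¬p → r), 1
11. ¬p → r, 1
12. ¬◇r, 2
13. ¬s ∨ (¬p → r), 2
14. ¬r, 0
15. ¬r, 1
Accessibility: 0R0, 0R1, 0R2, 1R0, 1R1, 1R2, 2R0, 2R1, 2R2
Branch closes: r and ¬r both at 1.
Every branch closes (one shown): unsatisfiable in S5.

K, T, S4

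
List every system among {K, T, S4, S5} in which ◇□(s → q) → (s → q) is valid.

S5-tableau for the negation ¬(◇□(s → q) → (s → q)):
1. ¬(◇□(s → q) → (s → q)), w0
2. ◇□(s → q), w0   [¬→-rule on 1]
3. ¬(s → q), w0   [¬→-rule on 1]
4. s, w0   [¬→-rule on 3]
5. ¬q, w0   [¬→-rule on 3]
6. □(s → q), w1   [◇-rule on 2: fresh world w1, w0Rw1]
7. s → q, w0   [□-rule on 6 via w1Rw0]
8. s → q, w1   [□-rule on 6 via w1Rw1]
9. q, w0   [→-rule on 7 (branches; this branch)]
Accessibility: w0Rw0, w0Rw1, w1Rw0, w1Rw1
Branch closes: q and ¬q both at w0.
Every branch closes (one shown): valid in S5.
S4-tableau for the negation ¬(◇□(s → q) → (s → q)):
1. ¬(◇□(s → q) → (s → q)), w0
2. ◇□(s → q), w0   [¬→-rule on 1]
3. ¬(s → q), w0   [¬→-rule on 1]
4. s, w0   [¬→-rule on 3]
5. ¬q, w0   [¬→-rule on 3]
6. □(s → q), w1   [◇-rule on 2: fresh world w1, w0Rw1]
7. s → q, w1   [□-rule on 6 via w1Rw1]
8. q, w1   [→-rule on 7 (branches; this branch)]
Accessibility: w0Rw0, w0Rw1, w1Rw1
Complete open branch: countermodel on an S4-frame, so not valid in S4, nor in K, T (the same frame is also a K-frame and a T-frame).

S5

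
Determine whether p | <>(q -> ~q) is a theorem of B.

Tableau for the negation ~(p | <>(q -> ~q)):
1. ~(p | <>(q -> ~q)), 0
2. ~p, 0
3. ~<>(q -> ~q), 0
4. ~(q -> ~q), 0
5. q, 0
Accessibility: 0R0
The negation has an open branch (countermodel exists).

Not valid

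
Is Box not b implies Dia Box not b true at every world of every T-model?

Tableau for the negation not (Box not b implies Dia Box not b):
1. not (Box not b implies Dia Box not b), w0
2. Box not b, w0
3. not Dia Box not b, w0
4. not b, w0
5. not Box not b, w0
6. b, w1
7. not b, w1
Accessibility: w0Rw0, w0Rw1, w1Rw1
Branch closes: b and not b both at w1.
Every branch of the negation's tableau closes; the branch above is one of them.

Valid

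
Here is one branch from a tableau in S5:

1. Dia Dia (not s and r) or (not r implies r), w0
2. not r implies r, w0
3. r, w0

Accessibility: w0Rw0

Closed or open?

No world carries both an atom and its negation.

Not closed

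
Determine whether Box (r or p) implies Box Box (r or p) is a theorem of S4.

Tableau for the negation not (Box (r or p) implies Box Box (r or p)):
1. not (Box (r or p) implies Box Box (r or p)), u
2. Box (r or p), u
3. not Box Box (r or p), u
4. r or p, u
5. p, u
6. not Box (r or p), v
7. r or p, v
8. p, v
9. not (r or p), w
10. not r, w
11. not p, w
12. r or p, w
13. p, w
Accessibility: uRu, uRv, uRw, vRv, vRw, wRw
Branch closes: p and not p both at w.
All branches of the negation close; one closing branch shown above.

Yes, valid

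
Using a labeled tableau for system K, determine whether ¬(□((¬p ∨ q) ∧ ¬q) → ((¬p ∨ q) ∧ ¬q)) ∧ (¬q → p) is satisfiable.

1. ¬(□((¬p ∨ q) ∧ ¬q) → ((¬p ∨ q) ∧ ¬q)) ∧ (¬q → p), w0
2. ¬(□((¬p ∨ q) ∧ ¬q) → ((¬p ∨ q) ∧ ¬q)), w0   [∧-rule on 1]
3. ¬q → p, w0   [∧-rule on 1]
4. □((¬p ∨ q) ∧ ¬q), w0   [¬→-rule on 2]
5. ¬((¬p ∨ q) ∧ ¬q), w0   [¬→-rule on 2]
6. p, w0   [→-rule on 3 (branches; this branch)]
7. q, w0   [¬∧-rule on 5 (branches; this branch)]

Yes, satisfiable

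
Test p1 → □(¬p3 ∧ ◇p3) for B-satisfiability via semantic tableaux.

Yes, satisfiable

1. p1 → □(¬p3 ∧ ◇p3), w0
2. ¬p1, w0
Accessibility: w0Rw0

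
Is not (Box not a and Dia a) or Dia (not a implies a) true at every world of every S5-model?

Yes, valid

Tableau for the negation not (not (Box not a and Dia a) or Dia (not a implies a)):
1. not (not (Box not a and Dia a) or Dia (not a implies a)), u
2. Box not a and Dia a, u
3. not Dia (not a implies a), u
4. Box not a, u
5. Dia a, u
6. not (not a implies a), u
7. not a, u
8. a, v
9. not (not a implies a), v
10. not a, v
Accessibility: uRu, uRv, vRu, vRv
Branch closes: a and not a both at v.
All branches of the negation close; one closing branch shown above.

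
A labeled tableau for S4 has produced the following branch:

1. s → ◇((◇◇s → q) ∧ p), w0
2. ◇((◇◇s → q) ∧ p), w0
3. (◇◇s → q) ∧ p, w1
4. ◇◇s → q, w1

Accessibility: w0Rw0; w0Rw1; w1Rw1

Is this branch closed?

No world carries both an atom and its negation.

Not closed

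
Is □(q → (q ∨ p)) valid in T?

Valid

Tableau for the negation ¬□(q → (q ∨ p)):
1. ¬□(q → (q ∨ p)), w0
2. ¬(q → (q ∨ p)), w1   [¬□-rule on 1: fresh world w1, w0Rw1]
3. q, w1   [¬→-rule on 2]
4. ¬(q ∨ p), w1   [¬→-rule on 2]
5. ¬q, w1   [¬∨-rule on 4]
6. ¬p, w1   [¬∨-rule on 4]
Accessibility: w0Rw0, w0Rw1, w1Rw1
Branch closes: q and ¬q both at w1.
Every branch of the negation's tableau closes; the branch above is one of them.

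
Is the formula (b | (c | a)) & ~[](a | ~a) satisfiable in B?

1. (b | (c | a)) & ~[](a | ~a), w0
2. b | (c | a), w0
3. ~[](a | ~a), w0
4. c | a, w0
5. a, w0
6. ~(a | ~a), w1
7. ~a, w1
8. a, w1
Accessibility: w0Rw0, w0Rw1, w1Rw0, w1Rw1
Branch closes: a and ~a both at w1.
Every branch closes; the branch above is one of them.

Unsatisfiable (every branch closes)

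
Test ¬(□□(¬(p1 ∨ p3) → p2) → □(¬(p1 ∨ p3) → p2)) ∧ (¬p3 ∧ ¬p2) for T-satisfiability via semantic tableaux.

Unsatisfiable

1. ¬(□□(¬(p1 ∨ p3) → p2) → □(¬(p1 ∨ p3) → p2)) ∧ (¬p3 ∧ ¬p2), 0
2. ¬(□□(¬(p1 ∨ p3) → p2) → □(¬(p1 ∨ p3) → p2)), 0
3. ¬p3 ∧ ¬p2, 0
4. □□(¬(p1 ∨ p3) → p2), 0
5. ¬□(¬(p1 ∨ p3) → p2), 0
6. ¬p3, 0
7. ¬p2, 0
8. □(¬(p1 ∨ p3) → p2), 0
9. ¬(p1 ∨ p3) → p2, 0
10. p1 ∨ p3, 0
11. p1, 0
12. ¬(¬(p1 ∨ p3) → p2), 1
13. ¬(p1 ∨ p3), 1
14. ¬p2, 1
15. ¬p1, 1
16. ¬p3, 1
17. □(¬(p1 ∨ p3) → p2), 1
18. ¬(p1 ∨ p3) → p2, 1
19. p1 ∨ p3, 1
20. p3, 1
Accessibility: 0R0, 0R1, 1R1
Branch closes: p3 and ¬p3 both at 1.
Every branch closes; the branch above is one of them.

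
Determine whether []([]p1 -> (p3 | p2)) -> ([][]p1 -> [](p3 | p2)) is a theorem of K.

Tableau for the negation ~([]([]p1 -> (p3 | p2)) -> ([][]p1 -> [](p3 | p2))):
1. ~([]([]p1 -> (p3 | p2)) -> ([][]p1 -> [](p3 | p2))), 0
2. []([]p1 -> (p3 | p2)), 0
3. ~([][]p1 -> [](p3 | p2)), 0
4. [][]p1, 0
5. ~[](p3 | p2), 0
6. ~(p3 | p2), 1
7. ~p3, 1
8. ~p2, 1
9. []p1 -> (p3 | p2), 1
10. []p1, 1
11. ~[]p1, 1
12. ~p1, 2
13. p1, 2
Accessibility: 0R1, 1R2
Branch closes: p1 and ~p1 both at 2.
All branches of the negation close; one closing branch shown above.

Valid in K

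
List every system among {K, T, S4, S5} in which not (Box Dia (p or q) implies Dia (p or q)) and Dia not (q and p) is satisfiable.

K

K-tableau for the formula:
1. not (Box Dia (p or q) implies Dia (p or q)) and Dia not (q and p), 0
2. not (Box Dia (p or q) implies Dia (p or q)), 0   [and-rule on 1]
3. Dia not (q and p), 0   [and-rule on 1]
4. Box Dia (p or q), 0   [neg-implies-rule on 2]
5. not Dia (p or q), 0   [neg-implies-rule on 2]
6. not (q and p), 1   [Dia-rule on 3: fresh world 1, 0R1]
7. Dia (p or q), 1   [Box-rule on 4 via 0R1]
8. not (p or q), 1   [neg-Dia-rule on 5 via 0R1]
9. not p, 1   [neg-or-rule on 8]
10. not q, 1   [neg-or-rule on 8]
11. p or q, 2   [Dia-rule on 7: fresh world 2, 1R2]
12. q, 2   [or-rule on 11 (branches; this branch)]
Accessibility: 0R1, 1R2
Complete open branch: satisfiable in K.
T-tableau for the formula:
1. not (Box Dia (p or q) implies Dia (p or q)) and Dia not (q and p), 0
2. not (Box Dia (p or q) implies Dia (p or q)), 0   [and-rule on 1]
3. Dia not (q and p), 0   [and-rule on 1]
4. Box Dia (p or q), 0   [neg-implies-rule on 2]
5. not Dia (p or q), 0   [neg-implies-rule on 2]
6. Dia (p or q), 0   [Box-rule on 4 via 0R0]
7. not (p or q), 0   [neg-Dia-rule on 5 via 0R0]
8. not p, 0   [neg-or-rule on 7]
9. not q, 0   [neg-or-rule on 7]
10. not (q and p), 1   [Dia-rule on 3: fresh world 1, 0R1]
11. Dia (p or q), 1   [Box-rule on 4 via 0R1]
12. not (p or q), 1   [neg-Dia-rule on 5 via 0R1]
13. not p, 1   [neg-or-rule on 12]
14. not q, 1   [neg-or-rule on 12]
15. p or q, 2   [Dia-rule on 6: fresh world 2, 0R2]
16. Dia (p or q), 2   [Box-rule on 4 via 0R2]
17. not (p or q), 2   [neg-Dia-rule on 5 via 0R2]
18. not p, 2   [neg-or-rule on 17]
19. not q, 2   [neg-or-rule on 17]
20. q, 2   [or-rule on 15 (branches; this branch)]
Accessibility: 0R0, 0R1, 0R2, 1R1, 2R2
Branch closes: q and not q both at 2.
Every branch closes (one shown): unsatisfiable in T, hence also in S4, S5 (every S4/S5-frame is a T-frame).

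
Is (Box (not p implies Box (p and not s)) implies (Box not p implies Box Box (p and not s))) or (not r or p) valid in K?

Tableau for the negation not ((Box (not p implies Box (p and not s)) implies (Box not p implies Box Box (p and not s))) or (not r or p)):
1. not ((Box (not p implies Box (p and not s)) implies (Box not p implies Box Box (p and not s))) or (not r or p)), 0
2. not (Box (not p implies Box (p and not s)) implies (Box not p implies Box Box (p and not s))), 0
3. not (not r or p), 0
4. Box (not p implies Box (p and not s)), 0
5. not (Box not p implies Box Box (p and not s)), 0
6. r, 0
7. not p, 0
8. Box not p, 0
9. not Box Box (p and not s), 0
10. not Box (p and not s), 1
11. not p implies Box (p and not s), 1
12. not p, 1
13. Box (p and not s), 1
14. not (p and not s), 2
15. p and not s, 2
16. p, 2
17. not s, 2
18. s, 2
Accessibility: 0R1, 1R2
Branch closes: s and not s both at 2.
Every branch of the negation's tableau closes; the branch above is one of them.

Valid in K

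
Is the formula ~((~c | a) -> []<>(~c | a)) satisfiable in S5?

Unsatisfiable (every branch closes)

1. ~((~c | a) -> []<>(~c | a)), w0
2. ~c | a, w0
3. ~[]<>(~c | a), w0
4. a, w0
5. ~<>(~c | a), w1
6. ~(~c | a), w0
7. c, w0
8. ~a, w0
Accessibility: w0Rw0, w0Rw1, w1Rw0, w1Rw1
Branch closes: a and ~a both at w0.
(One branch shown.) All branches close.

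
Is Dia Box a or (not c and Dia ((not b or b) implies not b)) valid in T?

Invalid (countermodel exists)

Tableau for the negation not (Dia Box a or (not c and Dia ((not b or b) implies not b))):
1. not (Dia Box a or (not c and Dia ((not b or b) implies not b))), u
2. not Dia Box a, u   [neg-or-rule on 1]
3. not (not c and Dia ((not b or b) implies not b)), u   [neg-or-rule on 1]
4. not Box a, u   [neg-Dia-rule on 2 via uRu]
5. not Dia ((not b or b) implies not b), u   [neg-and-rule on 3 (branches; this branch)]
6. not ((not b or b) implies not b), u   [neg-Dia-rule on 5 via uRu]
7. not b or b, u   [neg-implies-rule on 6]
8. b, u   [neg-implies-rule on 6]
9. not a, v   [neg-Box-rule on 4: fresh world v, uRv]
10. not Box a, v   [neg-Dia-rule on 2 via uRv]
11. not ((not b or b) implies not b), v   [neg-Dia-rule on 5 via uRv]
12. not b or b, v   [neg-implies-rule on 11]
13. b, v   [neg-implies-rule on 11]
14. not a, w   [neg-Box-rule on 10: fresh world w, vRw]
Accessibility: uRu, uRv, vRv, vRw, wRw
The negation has an open branch (countermodel exists).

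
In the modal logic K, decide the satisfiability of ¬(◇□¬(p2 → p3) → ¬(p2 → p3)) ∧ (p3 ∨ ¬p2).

Yes, satisfiable

1. ¬(◇□¬(p2 → p3) → ¬(p2 → p3)) ∧ (p3 ∨ ¬p2), 0
2. ¬(◇□¬(p2 → p3) → ¬(p2 → p3)), 0   [∧-rule on 1]
3. p3 ∨ ¬p2, 0   [∧-rule on 1]
4. ◇□¬(p2 → p3), 0   [¬→-rule on 2]
5. p2 → p3, 0   [¬→-rule on 2]
6. ¬p2, 0   [∨-rule on 3 (branches; this branch)]
7. p3, 0   [→-rule on 5 (branches; this branch)]
8. □¬(p2 → p3), 1   [◇-rule on 4: fresh world 1, 0R1]
Accessibility: 0R1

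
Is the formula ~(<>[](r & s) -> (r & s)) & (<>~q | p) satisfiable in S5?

1. ~(<>[](r & s) -> (r & s)) & (<>~q | p), w0
2. ~(<>[](r & s) -> (r & s)), w0
3. <>~q | p, w0
4. <>[](r & s), w0
5. ~(r & s), w0
6. p, w0
7. ~s, w0
8. [](r & s), w1
9. r & s, w0
10. r, w0
11. s, w0
Accessibility: w0Rw0, w0Rw1, w1Rw0, w1Rw1
Branch closes: s and ~s both at w0.
Every branch closes; the branch above is one of them.

No, unsatisfiable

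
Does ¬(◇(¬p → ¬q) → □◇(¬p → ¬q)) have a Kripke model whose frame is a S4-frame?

1. ¬(◇(¬p → ¬q) → □◇(¬p → ¬q)), w0
2. ◇(¬p → ¬q), w0   [¬→-rule on 1]
3. ¬□◇(¬p → ¬q), w0   [¬→-rule on 1]
4. ¬p → ¬q, w1   [◇-rule on 2: fresh world w1, w0Rw1]
5. ¬q, w1   [→-rule on 4 (branches; this branch)]
6. ¬◇(¬p → ¬q), w2   [¬□-rule on 3: fresh world w2, w0Rw2]
7. ¬(¬p → ¬q), w2   [¬◇-rule on 6 via w2Rw2]
8. ¬p, w2   [¬→-rule on 7]
9. q, w2   [¬→-rule on 7]
Accessibility: w0Rw0, w0Rw1, w0Rw2, w1Rw1, w2Rw2

Satisfiable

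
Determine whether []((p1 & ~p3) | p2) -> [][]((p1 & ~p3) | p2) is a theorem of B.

No, not valid

Tableau for the negation ~([]((p1 & ~p3) | p2) -> [][]((p1 & ~p3) | p2)):
1. ~([]((p1 & ~p3) | p2) -> [][]((p1 & ~p3) | p2)), u
2. []((p1 & ~p3) | p2), u
3. ~[][]((p1 & ~p3) | p2), u
4. (p1 & ~p3) | p2, u
5. p2, u
6. ~[]((p1 & ~p3) | p2), v
7. (p1 & ~p3) | p2, v
8. p2, v
9. ~((p1 & ~p3) | p2), w
10. ~(p1 & ~p3), w
11. ~p2, w
12. p3, w
Accessibility: uRu, uRv, vRu, vRv, vRw, wRv, wRw
The negation has an open branch (countermodel exists).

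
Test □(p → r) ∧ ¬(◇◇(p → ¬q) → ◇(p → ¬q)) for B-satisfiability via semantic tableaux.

1. □(p → r) ∧ ¬(◇◇(p → ¬q) → ◇(p → ¬q)), w0
2. □(p → r), w0
3. ¬(◇◇(p → ¬q) → ◇(p → ¬q)), w0
4. ◇◇(p → ¬q), w0
5. ¬◇(p → ¬q), w0
6. p → r, w0
7. ¬(p → ¬q), w0
8. p, w0
9. q, w0
10. r, w0
11. ◇(p → ¬q), w1
12. p → r, w1
13. ¬(p → ¬q), w1
14. p, w1
15. q, w1
16. r, w1
17. p → ¬q, w2
18. ¬q, w2
Accessibility: w0Rw0, w0Rw1, w1Rw0, w1Rw1, w1Rw2, w2Rw1, w2Rw2

Satisfiable (open branch found)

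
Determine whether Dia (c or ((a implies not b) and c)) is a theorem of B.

Tableau for the negation not Dia (c or ((a implies not b) and c)):
1. not Dia (c or ((a implies not b) and c)), u
2. not (c or ((a implies not b) and c)), u
3. not c, u
4. not ((a implies not b) and c), u
Accessibility: uRu
The negation has an open branch (countermodel exists).

Not valid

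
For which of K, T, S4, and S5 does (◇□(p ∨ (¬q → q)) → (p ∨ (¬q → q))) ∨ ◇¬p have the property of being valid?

K-tableau for the negation ¬((◇□(p ∨ (¬q → q)) → (p ∨ (¬q → q))) ∨ ◇¬p):
1. ¬((◇□(p ∨ (¬q → q)) → (p ∨ (¬q → q))) ∨ ◇¬p), w0
2. ¬(◇□(p ∨ (¬q → q)) → (p ∨ (¬q → q))), w0   [¬∨-rule on 1]
3. ¬◇¬p, w0   [¬∨-rule on 1]
4. ◇□(p ∨ (¬q → q)), w0   [¬→-rule on 2]
5. ¬(p ∨ (¬q → q)), w0   [¬→-rule on 2]
6. ¬p, w0   [¬∨-rule on 5]
7. ¬(¬q → q), w0   [¬∨-rule on 5]
8. ¬q, w0   [¬→-rule on 7]
9. □(p ∨ (¬q → q)), w1   [◇-rule on 4: fresh world w1, w0Rw1]
10. p, w1   [¬◇-rule on 3 via w0Rw1]
Accessibility: w0Rw1
Complete open branch: countermodel on a K-frame, so not valid in K.
T-tableau for the negation ¬((◇□(p ∨ (¬q → q)) → (p ∨ (¬q → q))) ∨ ◇¬p):
1. ¬((◇□(p ∨ (¬q → q)) → (p ∨ (¬q → q))) ∨ ◇¬p), w0
2. ¬(◇□(p ∨ (¬q → q)) → (p ∨ (¬q → q))), w0   [¬∨-rule on 1]
3. ¬◇¬p, w0   [¬∨-rule on 1]
4. ◇□(p ∨ (¬q → q)), w0   [¬→-rule on 2]
5. ¬(p ∨ (¬q → q)), w0   [¬→-rule on 2]
6. ¬p, w0   [¬∨-rule on 5]
7. ¬(¬q → q), w0   [¬∨-rule on 5]
8. ¬q, w0   [¬→-rule on 7]
9. p, w0   [¬◇-rule on 3 via w0Rw0]
Accessibility: w0Rw0
Branch closes: p and ¬p both at w0.
Every branch closes (one shown): valid in T, hence also in S4, S5 (every theorem of T is a theorem of S4 and S5).

T, S4, S5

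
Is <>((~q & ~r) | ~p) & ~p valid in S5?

Invalid (countermodel exists)

Tableau for the negation ~(<>((~q & ~r) | ~p) & ~p):
1. ~(<>((~q & ~r) | ~p) & ~p), 0
2. p, 0
Accessibility: 0R0
The negation has an open branch (countermodel exists).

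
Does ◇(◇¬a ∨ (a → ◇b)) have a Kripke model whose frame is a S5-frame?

Satisfiable

1. ◇(◇¬a ∨ (a → ◇b)), 0
2. ◇¬a ∨ (a → ◇b), 1   [◇-rule on 1: fresh world 1, 0R1]
3. a → ◇b, 1   [∨-rule on 2 (branches; this branch)]
4. ◇b, 1   [→-rule on 3 (branches; this branch)]
5. b, 2   [◇-rule on 4: fresh world 2, 1R2]
Accessibility: 0R0, 0R1, 0R2, 1R0, 1R1, 1R2, 2R0, 2R1, 2R2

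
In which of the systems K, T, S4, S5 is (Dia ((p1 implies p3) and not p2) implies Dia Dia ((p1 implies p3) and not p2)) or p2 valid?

T, S4, S5

K-tableau for the negation not ((Dia ((p1 implies p3) and not p2) implies Dia Dia ((p1 implies p3) and not p2)) or p2):
1. not ((Dia ((p1 implies p3) and not p2) implies Dia Dia ((p1 implies p3) and not p2)) or p2), 0
2. not (Dia ((p1 implies p3) and not p2) implies Dia Dia ((p1 implies p3) and not p2)), 0   [neg-or-rule on 1]
3. not p2, 0   [neg-or-rule on 1]
4. Dia ((p1 implies p3) and not p2), 0   [neg-implies-rule on 2]
5. not Dia Dia ((p1 implies p3) and not p2), 0   [neg-implies-rule on 2]
6. (p1 implies p3) and not p2, 1   [Dia-rule on 4: fresh world 1, 0R1]
7. p1 implies p3, 1   [and-rule on 6]
8. not p2, 1   [and-rule on 6]
9. not Dia ((p1 implies p3) and not p2), 1   [neg-Dia-rule on 5 via 0R1]
10. p3, 1   [implies-rule on 7 (branches; this branch)]
Accessibility: 0R1
Complete open branch: countermodel on a K-frame, so not valid in K.
T-tableau for the negation not ((Dia ((p1 implies p3) and not p2) implies Dia Dia ((p1 implies p3) and not p2)) or p2):
1. not ((Dia ((p1 implies p3) and not p2) implies Dia Dia ((p1 implies p3) and not p2)) or p2), 0
2. not (Dia ((p1 implies p3) and not p2) implies Dia Dia ((p1 implies p3) and not p2)), 0   [neg-or-rule on 1]
3. not p2, 0   [neg-or-rule on 1]
4. Dia ((p1 implies p3) and not p2), 0   [neg-implies-rule on 2]
5. not Dia Dia ((p1 implies p3) and not p2), 0   [neg-implies-rule on 2]
6. not Dia ((p1 implies p3) and not p2), 0   [neg-Dia-rule on 5 via 0R0]
7. not ((p1 implies p3) and not p2), 0   [neg-Dia-rule on 6 via 0R0]
8. not (p1 implies p3), 0   [neg-and-rule on 7 (branches; this branch)]
9. p1, 0   [neg-implies-rule on 8]
10. not p3, 0   [neg-implies-rule on 8]
11. (p1 implies p3) and not p2, 1   [Dia-rule on 4: fresh world 1, 0R1]
12. p1 implies p3, 1   [and-rule on 11]
13. not p2, 1   [and-rule on 11]
14. not Dia ((p1 implies p3) and not p2), 1   [neg-Dia-rule on 5 via 0R1]
15. not ((p1 implies p3) and not p2), 1   [neg-Dia-rule on 6 via 0R1]
16. p3, 1   [implies-rule on 12 (branches; this branch)]
17. not (p1 implies p3), 1   [neg-and-rule on 15 (branches; this branch)]
18. p1, 1   [neg-implies-rule on 17]
19. not p3, 1   [neg-implies-rule on 17]
Accessibility: 0R0, 0R1, 1R1
Branch closes: p3 and not p3 both at 1.
Every branch closes (one shown): valid in T, hence also in S4, S5 (every theorem of T is a theorem of S4 and S5).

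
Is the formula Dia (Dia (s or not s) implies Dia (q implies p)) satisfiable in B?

1. Dia (Dia (s or not s) implies Dia (q implies p)), w0
2. Dia (s or not s) implies Dia (q implies p), w1
3. Dia (q implies p), w1
4. q implies p, w2
5. p, w2
Accessibility: w0Rw0, w0Rw1, w1Rw0, w1Rw1, w1Rw2, w2Rw1, w2Rw2

Satisfiable (open branch found)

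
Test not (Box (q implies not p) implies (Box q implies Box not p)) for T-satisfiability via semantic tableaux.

1. not (Box (q implies not p) implies (Box q implies Box not p)), u
2. Box (q implies not p), u   [neg-implies-rule on 1]
3. not (Box q implies Box not p), u   [neg-implies-rule on 1]
4. Box q, u   [neg-implies-rule on 3]
5. not Box not p, u   [neg-implies-rule on 3]
6. q implies not p, u   [Box-rule on 2 via uRu]
7. q, u   [Box-rule on 4 via uRu]
8. not p, u   [implies-rule on 6 (branches; this branch)]
9. p, v   [neg-Box-rule on 5: fresh world v, uRv]
10. q implies not p, v   [Box-rule on 2 via uRv]
11. q, v   [Box-rule on 4 via uRv]
12. not p, v   [implies-rule on 10 (branches; this branch)]
Accessibility: uRu, uRv, vRv
Branch closes: p and not p both at v.
All branches of the tableau close; one closing branch shown above.

Unsatisfiable (every branch closes)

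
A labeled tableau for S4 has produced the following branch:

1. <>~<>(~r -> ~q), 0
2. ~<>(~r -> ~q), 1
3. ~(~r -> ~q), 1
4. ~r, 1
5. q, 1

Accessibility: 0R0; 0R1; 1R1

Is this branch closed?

Open

No atom appears with both signs at the same world.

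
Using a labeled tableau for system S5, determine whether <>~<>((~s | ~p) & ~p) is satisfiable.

1. <>~<>((~s | ~p) & ~p), w0
2. ~<>((~s | ~p) & ~p), w1   [<>-rule on 1: fresh world w1, w0Rw1]
3. ~((~s | ~p) & ~p), w0   [~<>-rule on 2 via w1Rw0]
4. ~((~s | ~p) & ~p), w1   [~<>-rule on 2 via w1Rw1]
5. p, w0   [~&-rule on 3 (branches; this branch)]
6. p, w1   [~&-rule on 4 (branches; this branch)]
Accessibility: w0Rw0, w0Rw1, w1Rw0, w1Rw1

Satisfiable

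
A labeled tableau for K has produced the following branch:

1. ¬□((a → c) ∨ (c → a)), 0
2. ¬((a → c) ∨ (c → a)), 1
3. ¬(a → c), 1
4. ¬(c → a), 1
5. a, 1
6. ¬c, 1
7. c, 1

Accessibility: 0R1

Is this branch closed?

Both c and ¬c appear at 1.

Yes, closed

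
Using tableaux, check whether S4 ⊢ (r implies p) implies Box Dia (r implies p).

Tableau for the negation not ((r implies p) implies Box Dia (r implies p)):
1. not ((r implies p) implies Box Dia (r implies p)), u
2. r implies p, u   [neg-implies-rule on 1]
3. not Box Dia (r implies p), u   [neg-implies-rule on 1]
4. p, u   [implies-rule on 2 (branches; this branch)]
5. not Dia (r implies p), v   [neg-Box-rule on 3: fresh world v, uRv]
6. not (r implies p), v   [neg-Dia-rule on 5 via vRv]
7. r, v   [neg-implies-rule on 6]
8. not p, v   [neg-implies-rule on 6]
Accessibility: uRu, uRv, vRv
The negation has an open branch (countermodel exists).

Invalid (countermodel exists)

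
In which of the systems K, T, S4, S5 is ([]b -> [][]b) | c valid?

S4, S5

S4-tableau for the negation ~(([]b -> [][]b) | c):
1. ~(([]b -> [][]b) | c), 0
2. ~([]b -> [][]b), 0
3. ~c, 0
4. []b, 0
5. ~[][]b, 0
6. b, 0
7. ~[]b, 1
8. b, 1
9. ~b, 2
10. b, 2
Accessibility: 0R0, 0R1, 0R2, 1R1, 1R2, 2R2
Branch closes: b and ~b both at 2.
Every branch closes (one shown): valid in S4, hence also in S5 (every theorem of S4 is a theorem of S5).
T-tableau for the negation ~(([]b -> [][]b) | c):
1. ~(([]b -> [][]b) | c), 0
2. ~([]b -> [][]b), 0
3. ~c, 0
4. []b, 0
5. ~[][]b, 0
6. b, 0
7. ~[]b, 1
8. b, 1
9. ~b, 2
Accessibility: 0R0, 0R1, 1R1, 1R2, 2R2
Complete open branch: countermodel on a T-frame, so not valid in T, nor in K (the same frame is also a K-frame).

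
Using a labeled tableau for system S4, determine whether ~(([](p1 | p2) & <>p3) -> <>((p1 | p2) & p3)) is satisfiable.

Unsatisfiable (every branch closes)

1. ~(([](p1 | p2) & <>p3) -> <>((p1 | p2) & p3)), w0
2. [](p1 | p2) & <>p3, w0
3. ~<>((p1 | p2) & p3), w0
4. [](p1 | p2), w0
5. <>p3, w0
6. ~((p1 | p2) & p3), w0
7. p1 | p2, w0
8. ~p3, w0
9. p2, w0
10. p3, w1
11. ~((p1 | p2) & p3), w1
12. p1 | p2, w1
13. ~(p1 | p2), w1
14. ~p1, w1
15. ~p2, w1
16. p2, w1
Accessibility: w0Rw0, w0Rw1, w1Rw1
Branch closes: p2 and ~p2 both at w1.
All branches of the tableau close; one closing branch shown above.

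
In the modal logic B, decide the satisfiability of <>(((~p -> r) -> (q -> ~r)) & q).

1. <>(((~p -> r) -> (q -> ~r)) & q), u
2. ((~p -> r) -> (q -> ~r)) & q, v   [<>-rule on 1: fresh world v, uRv]
3. (~p -> r) -> (q -> ~r), v   [&-rule on 2]
4. q, v   [&-rule on 2]
5. q -> ~r, v   [->-rule on 3 (branches; this branch)]
6. ~r, v   [->-rule on 5 (branches; this branch)]
Accessibility: uRu, uRv, vRu, vRv

Satisfiable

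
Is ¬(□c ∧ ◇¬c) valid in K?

Yes, valid

Tableau for the negation □c ∧ ◇¬c:
1. □c ∧ ◇¬c, 0
2. □c, 0   [∧-rule on 1]
3. ◇¬c, 0   [∧-rule on 1]
4. ¬c, 1   [◇-rule on 3: fresh world 1, 0R1]
5. c, 1   [□-rule on 2 via 0R1]
Accessibility: 0R1
Branch closes: c and ¬c both at 1.
All branches of the negation close; one closing branch shown above.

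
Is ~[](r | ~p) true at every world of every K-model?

Tableau for the negation [](r | ~p):
1. [](r | ~p), u
The negation has an open branch (countermodel exists).

Invalid (countermodel exists)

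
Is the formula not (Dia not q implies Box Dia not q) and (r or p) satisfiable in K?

Satisfiable (open branch found)

1. not (Dia not q implies Box Dia not q) and (r or p), 0
2. not (Dia not q implies Box Dia not q), 0
3. r or p, 0
4. Dia not q, 0
5. not Box Dia not q, 0
6. p, 0
7. not q, 1
8. not Dia not q, 2
Accessibility: 0R1, 0R2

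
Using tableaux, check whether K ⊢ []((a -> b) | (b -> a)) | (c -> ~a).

Tableau for the negation ~([]((a -> b) | (b -> a)) | (c -> ~a)):
1. ~([]((a -> b) | (b -> a)) | (c -> ~a)), w0
2. ~[]((a -> b) | (b -> a)), w0
3. ~(c -> ~a), w0
4. c, w0
5. a, w0
6. ~((a -> b) | (b -> a)), w1
7. ~(a -> b), w1
8. ~(b -> a), w1
9. a, w1
10. ~b, w1
11. b, w1
12. ~a, w1
Accessibility: w0Rw1
Branch closes: b and ~b both at w1.
All branches of the negation close; one closing branch shown above.

Valid in K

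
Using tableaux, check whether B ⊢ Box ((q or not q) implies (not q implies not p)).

Tableau for the negation not Box ((q or not q) implies (not q implies not p)):
1. not Box ((q or not q) implies (not q implies not p)), w0
2. not ((q or not q) implies (not q implies not p)), w1   [neg-Box-rule on 1: fresh world w1, w0Rw1]
3. q or not q, w1   [neg-implies-rule on 2]
4. not (not q implies not p), w1   [neg-implies-rule on 2]
5. not q, w1   [neg-implies-rule on 4]
6. p, w1   [neg-implies-rule on 4]
Accessibility: w0Rw0, w0Rw1, w1Rw0, w1Rw1
The negation has an open branch (countermodel exists).

Invalid (countermodel exists)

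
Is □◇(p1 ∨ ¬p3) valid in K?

Invalid (countermodel exists)

Tableau for the negation ¬□◇(p1 ∨ ¬p3):
1. ¬□◇(p1 ∨ ¬p3), w0
2. ¬◇(p1 ∨ ¬p3), w1
Accessibility: w0Rw1
The negation has an open branch (countermodel exists).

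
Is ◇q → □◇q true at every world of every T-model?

Invalid (countermodel exists)

Tableau for the negation ¬(◇q → □◇q):
1. ¬(◇q → □◇q), w0
2. ◇q, w0   [¬→-rule on 1]
3. ¬□◇q, w0   [¬→-rule on 1]
4. q, w1   [◇-rule on 2: fresh world w1, w0Rw1]
5. ¬◇q, w2   [¬□-rule on 3: fresh world w2, w0Rw2]
6. ¬q, w2   [¬◇-rule on 5 via w2Rw2]
Accessibility: w0Rw0, w0Rw1, w0Rw2, w1Rw1, w2Rw2
The negation has an open branch (countermodel exists).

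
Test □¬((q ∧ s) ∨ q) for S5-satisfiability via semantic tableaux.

1. □¬((q ∧ s) ∨ q), w0
2. ¬((q ∧ s) ∨ q), w0   [□-rule on 1 via w0Rw0]
3. ¬(q ∧ s), w0   [¬∨-rule on 2]
4. ¬q, w0   [¬∨-rule on 2]
5. ¬s, w0   [¬∧-rule on 3 (branches; this branch)]
Accessibility: w0Rw0

Satisfiable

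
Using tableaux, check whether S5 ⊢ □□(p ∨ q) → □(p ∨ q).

Yes, valid

Tableau for the negation ¬(□□(p ∨ q) → □(p ∨ q)):
1. ¬(□□(p ∨ q) → □(p ∨ q)), 0
2. □□(p ∨ q), 0   [¬→-rule on 1]
3. ¬□(p ∨ q), 0   [¬→-rule on 1]
4. □(p ∨ q), 0   [□-rule on 2 via 0R0]
5. p ∨ q, 0   [□-rule on 4 via 0R0]
6. q, 0   [∨-rule on 5 (branches; this branch)]
7. ¬(p ∨ q), 1   [¬□-rule on 3: fresh world 1, 0R1]
8. ¬p, 1   [¬∨-rule on 7]
9. ¬q, 1   [¬∨-rule on 7]
10. □(p ∨ q), 1   [□-rule on 2 via 0R1]
11. p ∨ q, 1   [□-rule on 4 via 0R1]
12. q, 1   [∨-rule on 11 (branches; this branch)]
Accessibility: 0R0, 0R1, 1R0, 1R1
Branch closes: q and ¬q both at 1.
Every branch of the negation's tableau closes; the branch above is one of them.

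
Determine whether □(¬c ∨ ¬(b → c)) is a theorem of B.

Invalid (countermodel exists)

Tableau for the negation ¬□(¬c ∨ ¬(b → c)):
1. ¬□(¬c ∨ ¬(b → c)), w0
2. ¬(¬c ∨ ¬(b → c)), w1   [¬□-rule on 1: fresh world w1, w0Rw1]
3. c, w1   [¬∨-rule on 2]
4. b → c, w1   [¬∨-rule on 2]
Accessibility: w0Rw0, w0Rw1, w1Rw0, w1Rw1
The negation has an open branch (countermodel exists).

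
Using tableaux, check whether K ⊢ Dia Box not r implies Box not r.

No, not valid

Tableau for the negation not (Dia Box not r implies Box not r):
1. not (Dia Box not r implies Box not r), 0
2. Dia Box not r, 0
3. not Box not r, 0
4. Box not r, 1
5. r, 2
Accessibility: 0R1, 0R2
The negation has an open branch (countermodel exists).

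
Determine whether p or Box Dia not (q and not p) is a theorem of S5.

Invalid (countermodel exists)

Tableau for the negation not (p or Box Dia not (q and not p)):
1. not (p or Box Dia not (q and not p)), 0
2. not p, 0   [neg-or-rule on 1]
3. not Box Dia not (q and not p), 0   [neg-or-rule on 1]
4. not Dia not (q and not p), 1   [neg-Box-rule on 3: fresh world 1, 0R1]
5. q and not p, 0   [neg-Dia-rule on 4 via 1R0]
6. q, 0   [and-rule on 5]
7. q and not p, 1   [neg-Dia-rule on 4 via 1R1]
8. q, 1   [and-rule on 7]
9. not p, 1   [and-rule on 7]
Accessibility: 0R0, 0R1, 1R0, 1R1
The negation has an open branch (countermodel exists).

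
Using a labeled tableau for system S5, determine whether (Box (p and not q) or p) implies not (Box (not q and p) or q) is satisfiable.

1. (Box (p and not q) or p) implies not (Box (not q and p) or q), w0
2. not (Box (not q and p) or q), w0
3. not Box (not q and p), w0
4. not q, w0
5. not (not q and p), w1
6. not p, w1
Accessibility: w0Rw0, w0Rw1, w1Rw0, w1Rw1

Yes, satisfiable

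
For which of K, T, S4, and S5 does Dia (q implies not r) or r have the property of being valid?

T, S4, S5

T-tableau for the negation not (Dia (q implies not r) or r):
1. not (Dia (q implies not r) or r), w0
2. not Dia (q implies not r), w0   [neg-or-rule on 1]
3. not r, w0   [neg-or-rule on 1]
4. not (q implies not r), w0   [neg-Dia-rule on 2 via w0Rw0]
5. q, w0   [neg-implies-rule on 4]
6. r, w0   [neg-implies-rule on 4]
Accessibility: w0Rw0
Branch closes: r and not r both at w0.
Every branch closes (one shown): valid in T, hence also in S4, S5 (every theorem of T is a theorem of S4 and S5).
K-tableau for the negation not (Dia (q implies not r) or r):
1. not (Dia (q implies not r) or r), w0
2. not Dia (q implies not r), w0   [neg-or-rule on 1]
3. not r, w0   [neg-or-rule on 1]
Complete open branch: countermodel on a K-frame, so not valid in K.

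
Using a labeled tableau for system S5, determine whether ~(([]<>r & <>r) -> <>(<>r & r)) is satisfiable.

Unsatisfiable

1. ~(([]<>r & <>r) -> <>(<>r & r)), u
2. []<>r & <>r, u
3. ~<>(<>r & r), u
4. []<>r, u
5. <>r, u
6. ~(<>r & r), u
7. ~r, u
8. r, v
9. ~(<>r & r), v
10. <>r, v
11. ~<>r, v
12. ~r, v
Accessibility: uRu, uRv, vRu, vRv
Branch closes: r and ~r both at v.
Every branch closes; the branch above is one of them.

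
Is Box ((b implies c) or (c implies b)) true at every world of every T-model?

Valid

Tableau for the negation not Box ((b implies c) or (c implies b)):
1. not Box ((b implies c) or (c implies b)), 0
2. not ((b implies c) or (c implies b)), 1
3. not (b implies c), 1
4. not (c implies b), 1
5. b, 1
6. not c, 1
7. c, 1
8. not b, 1
Accessibility: 0R0, 0R1, 1R1
Branch closes: c and not c both at 1.
Every branch of the negation's tableau closes; the branch above is one of them.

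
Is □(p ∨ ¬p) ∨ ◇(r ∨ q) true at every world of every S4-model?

Valid

Tableau for the negation ¬(□(p ∨ ¬p) ∨ ◇(r ∨ q)):
1. ¬(□(p ∨ ¬p) ∨ ◇(r ∨ q)), u
2. ¬□(p ∨ ¬p), u   [¬∨-rule on 1]
3. ¬◇(r ∨ q), u   [¬∨-rule on 1]
4. ¬(r ∨ q), u   [¬◇-rule on 3 via uRu]
5. ¬r, u   [¬∨-rule on 4]
6. ¬q, u   [¬∨-rule on 4]
7. ¬(p ∨ ¬p), v   [¬□-rule on 2: fresh world v, uRv]
8. ¬p, v   [¬∨-rule on 7]
9. p, v   [¬∨-rule on 7]
Accessibility: uRu, uRv, vRv
Branch closes: p and ¬p both at v.
All branches of the negation close; one closing branch shown above.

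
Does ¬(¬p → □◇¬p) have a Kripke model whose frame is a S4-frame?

Yes, satisfiable

1. ¬(¬p → □◇¬p), w0
2. ¬p, w0
3. ¬□◇¬p, w0
4. ¬◇¬p, w1
5. p, w1
Accessibility: w0Rw0, w0Rw1, w1Rw1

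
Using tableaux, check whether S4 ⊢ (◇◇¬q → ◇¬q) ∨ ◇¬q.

Yes, valid

Tableau for the negation ¬((◇◇¬q → ◇¬q) ∨ ◇¬q):
1. ¬((◇◇¬q → ◇¬q) ∨ ◇¬q), w0
2. ¬(◇◇¬q → ◇¬q), w0
3. ¬◇¬q, w0
4. ◇◇¬q, w0
5. q, w0
6. ◇¬q, w1
7. q, w1
8. ¬q, w2
9. q, w2
Accessibility: w0Rw0, w0Rw1, w0Rw2, w1Rw1, w1Rw2, w2Rw2
Branch closes: q and ¬q both at w2.
All branches of the negation close; one closing branch shown above.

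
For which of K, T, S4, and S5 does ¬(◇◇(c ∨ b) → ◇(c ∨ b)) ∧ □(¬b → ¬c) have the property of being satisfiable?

T-tableau for the formula:
1. ¬(◇◇(c ∨ b) → ◇(c ∨ b)) ∧ □(¬b → ¬c), w0
2. ¬(◇◇(c ∨ b) → ◇(c ∨ b)), w0
3. □(¬b → ¬c), w0
4. ◇◇(c ∨ b), w0
5. ¬◇(c ∨ b), w0
6. ¬b → ¬c, w0
7. ¬(c ∨ b), w0
8. ¬c, w0
9. ¬b, w0
10. ◇(c ∨ b), w1
11. ¬b → ¬c, w1
12. ¬(c ∨ b), w1
13. ¬c, w1
14. ¬b, w1
15. c ∨ b, w2
16. b, w2
Accessibility: w0Rw0, w0Rw1, w1Rw1, w1Rw2, w2Rw2
Complete open branch: satisfiable in T, hence also in K (this T-model is also a K-model).
S4-tableau for the formula:
1. ¬(◇◇(c ∨ b) → ◇(c ∨ b)) ∧ □(¬b → ¬c), w0
2. ¬(◇◇(c ∨ b) → ◇(c ∨ b)), w0
3. □(¬b → ¬c), w0
4. ◇◇(c ∨ b), w0
5. ¬◇(c ∨ b), w0
6. ¬b → ¬c, w0
7. ¬(c ∨ b), w0
8. ¬c, w0
9. ¬b, w0
10. ◇(c ∨ b), w1
11. ¬b → ¬c, w1
12. ¬(c ∨ b), w1
13. ¬c, w1
14. ¬b, w1
15. c ∨ b, w2
16. ¬b → ¬c, w2
17. ¬(c ∨ b), w2
18. ¬c, w2
19. ¬b, w2
20. b, w2
Accessibility: w0Rw0, w0Rw1, w0Rw2, w1Rw1, w1Rw2, w2Rw2
Branch closes: b and ¬b both at w2.
Every branch closes (one shown): unsatisfiable in S4, hence also in S5 (every S5-frame is an S4-frame).

K, T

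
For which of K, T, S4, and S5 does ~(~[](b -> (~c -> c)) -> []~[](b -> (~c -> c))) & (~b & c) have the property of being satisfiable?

S4-tableau for the formula:
1. ~(~[](b -> (~c -> c)) -> []~[](b -> (~c -> c))) & (~b & c), 0
2. ~(~[](b -> (~c -> c)) -> []~[](b -> (~c -> c))), 0
3. ~b & c, 0
4. ~[](b -> (~c -> c)), 0
5. ~[]~[](b -> (~c -> c)), 0
6. ~b, 0
7. c, 0
8. ~(b -> (~c -> c)), 1
9. b, 1
10. ~(~c -> c), 1
11. ~c, 1
12. [](b -> (~c -> c)), 2
13. b -> (~c -> c), 2
14. ~c -> c, 2
15. c, 2
Accessibility: 0R0, 0R1, 0R2, 1R1, 2R2
Complete open branch: satisfiable in S4, hence also in K, T (this S4-model is also a K-model and a T-model).
S5-tableau for the formula:
1. ~(~[](b -> (~c -> c)) -> []~[](b -> (~c -> c))) & (~b & c), 0
2. ~(~[](b -> (~c -> c)) -> []~[](b -> (~c -> c))), 0
3. ~b & c, 0
4. ~[](b -> (~c -> c)), 0
5. ~[]~[](b -> (~c -> c)), 0
6. ~b, 0
7. c, 0
8. ~(b -> (~c -> c)), 1
9. b, 1
10. ~(~c -> c), 1
11. ~c, 1
12. [](b -> (~c -> c)), 2
13. b -> (~c -> c), 0
14. b -> (~c -> c), 1
15. b -> (~c -> c), 2
16. ~c -> c, 0
17. ~c -> c, 1
18. ~c -> c, 2
19. c, 1
Accessibility: 0R0, 0R1, 0R2, 1R0, 1R1, 1R2, 2R0, 2R1, 2R2
Branch closes: c and ~c both at 1.
Every branch closes (one shown): unsatisfiable in S5.

K, T, S4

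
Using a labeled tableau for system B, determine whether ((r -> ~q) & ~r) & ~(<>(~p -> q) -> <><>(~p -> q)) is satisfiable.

Unsatisfiable (every branch closes)

1. ((r -> ~q) & ~r) & ~(<>(~p -> q) -> <><>(~p -> q)), w0
2. (r -> ~q) & ~r, w0
3. ~(<>(~p -> q) -> <><>(~p -> q)), w0
4. r -> ~q, w0
5. ~r, w0
6. <>(~p -> q), w0
7. ~<><>(~p -> q), w0
8. ~<>(~p -> q), w0
9. ~(~p -> q), w0
10. ~p, w0
11. ~q, w0
12. ~p -> q, w1
13. ~<>(~p -> q), w1
14. ~(~p -> q), w1
15. ~p, w1
16. ~q, w1
17. q, w1
Accessibility: w0Rw0, w0Rw1, w1Rw0, w1Rw1
Branch closes: q and ~q both at w1.
Every branch closes; the branch above is one of them.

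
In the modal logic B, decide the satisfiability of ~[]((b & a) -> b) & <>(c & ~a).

1. ~[]((b & a) -> b) & <>(c & ~a), u
2. ~[]((b & a) -> b), u
3. <>(c & ~a), u
4. ~((b & a) -> b), v
5. b & a, v
6. ~b, v
7. b, v
8. a, v
Accessibility: uRu, uRv, vRu, vRv
Branch closes: b and ~b both at v.
All branches of the tableau close; one closing branch shown above.

Unsatisfiable (every branch closes)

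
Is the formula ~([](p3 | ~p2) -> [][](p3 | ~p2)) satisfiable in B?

1. ~([](p3 | ~p2) -> [][](p3 | ~p2)), u
2. [](p3 | ~p2), u   [~->-rule on 1]
3. ~[][](p3 | ~p2), u   [~->-rule on 1]
4. p3 | ~p2, u   [[]-rule on 2 via uRu]
5. ~p2, u   [|-rule on 4 (branches; this branch)]
6. ~[](p3 | ~p2), v   [~[]-rule on 3: fresh world v, uRv]
7. p3 | ~p2, v   [[]-rule on 2 via uRv]
8. ~p2, v   [|-rule on 7 (branches; this branch)]
9. ~(p3 | ~p2), w   [~[]-rule on 6: fresh world w, vRw]
10. ~p3, w   [~|-rule on 9]
11. p2, w   [~|-rule on 9]
Accessibility: uRu, uRv, vRu, vRv, vRw, wRv, wRw

Yes, satisfiable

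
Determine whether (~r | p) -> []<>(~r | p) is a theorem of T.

Not valid

Tableau for the negation ~((~r | p) -> []<>(~r | p)):
1. ~((~r | p) -> []<>(~r | p)), u
2. ~r | p, u
3. ~[]<>(~r | p), u
4. p, u
5. ~<>(~r | p), v
6. ~(~r | p), v
7. r, v
8. ~p, v
Accessibility: uRu, uRv, vRv
The negation has an open branch (countermodel exists).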